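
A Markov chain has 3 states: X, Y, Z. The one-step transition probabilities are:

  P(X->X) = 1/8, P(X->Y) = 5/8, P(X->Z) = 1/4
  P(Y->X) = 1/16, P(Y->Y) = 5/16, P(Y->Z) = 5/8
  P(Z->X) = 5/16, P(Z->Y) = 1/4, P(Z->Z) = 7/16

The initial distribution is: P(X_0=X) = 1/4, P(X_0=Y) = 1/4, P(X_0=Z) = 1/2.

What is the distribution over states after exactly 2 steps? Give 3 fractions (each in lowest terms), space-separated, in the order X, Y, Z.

Propagating the distribution step by step (d_{t+1} = d_t * P):
d_0 = (X=1/4, Y=1/4, Z=1/2)
  d_1[X] = 1/4*1/8 + 1/4*1/16 + 1/2*5/16 = 13/64
  d_1[Y] = 1/4*5/8 + 1/4*5/16 + 1/2*1/4 = 23/64
  d_1[Z] = 1/4*1/4 + 1/4*5/8 + 1/2*7/16 = 7/16
d_1 = (X=13/64, Y=23/64, Z=7/16)
  d_2[X] = 13/64*1/8 + 23/64*1/16 + 7/16*5/16 = 189/1024
  d_2[Y] = 13/64*5/8 + 23/64*5/16 + 7/16*1/4 = 357/1024
  d_2[Z] = 13/64*1/4 + 23/64*5/8 + 7/16*7/16 = 239/512
d_2 = (X=189/1024, Y=357/1024, Z=239/512)

Answer: 189/1024 357/1024 239/512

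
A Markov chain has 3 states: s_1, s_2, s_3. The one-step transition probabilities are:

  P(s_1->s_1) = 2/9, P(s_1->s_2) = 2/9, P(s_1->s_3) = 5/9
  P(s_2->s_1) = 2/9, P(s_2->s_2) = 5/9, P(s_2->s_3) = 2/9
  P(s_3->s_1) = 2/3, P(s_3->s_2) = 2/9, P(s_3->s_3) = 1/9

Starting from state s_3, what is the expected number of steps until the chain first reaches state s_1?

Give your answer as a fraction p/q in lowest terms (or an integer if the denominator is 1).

Let h_i = expected steps to first reach s_1 from state i.
Boundary: h_s_1 = 0.
First-step equations for the other states:
  h_s_2 = 1 + 2/9*h_s_1 + 5/9*h_s_2 + 2/9*h_s_3
  h_s_3 = 1 + 2/3*h_s_1 + 2/9*h_s_2 + 1/9*h_s_3

Substituting h_s_1 = 0 and rearranging gives the linear system (I - Q) h = 1:
  [4/9, -2/9] . (h_s_2, h_s_3) = 1
  [-2/9, 8/9] . (h_s_2, h_s_3) = 1

Solving yields:
  h_s_2 = 45/14
  h_s_3 = 27/14

Starting state is s_3, so the expected hitting time is h_s_3 = 27/14.

Answer: 27/14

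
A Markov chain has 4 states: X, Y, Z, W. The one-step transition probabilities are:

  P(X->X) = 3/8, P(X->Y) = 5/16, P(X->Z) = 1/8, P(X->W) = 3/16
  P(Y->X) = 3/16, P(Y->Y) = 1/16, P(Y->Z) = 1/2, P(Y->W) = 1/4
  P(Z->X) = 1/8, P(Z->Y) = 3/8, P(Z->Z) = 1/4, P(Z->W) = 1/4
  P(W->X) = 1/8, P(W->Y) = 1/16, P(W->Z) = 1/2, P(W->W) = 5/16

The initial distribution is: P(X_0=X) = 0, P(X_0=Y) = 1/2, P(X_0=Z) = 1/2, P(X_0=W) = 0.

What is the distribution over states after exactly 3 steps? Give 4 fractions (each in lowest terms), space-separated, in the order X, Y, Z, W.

Propagating the distribution step by step (d_{t+1} = d_t * P):
d_0 = (X=0, Y=1/2, Z=1/2, W=0)
  d_1[X] = 0*3/8 + 1/2*3/16 + 1/2*1/8 + 0*1/8 = 5/32
  d_1[Y] = 0*5/16 + 1/2*1/16 + 1/2*3/8 + 0*1/16 = 7/32
  d_1[Z] = 0*1/8 + 1/2*1/2 + 1/2*1/4 + 0*1/2 = 3/8
  d_1[W] = 0*3/16 + 1/2*1/4 + 1/2*1/4 + 0*5/16 = 1/4
d_1 = (X=5/32, Y=7/32, Z=3/8, W=1/4)
  d_2[X] = 5/32*3/8 + 7/32*3/16 + 3/8*1/8 + 1/4*1/8 = 91/512
  d_2[Y] = 5/32*5/16 + 7/32*1/16 + 3/8*3/8 + 1/4*1/16 = 7/32
  d_2[Z] = 5/32*1/8 + 7/32*1/2 + 3/8*1/4 + 1/4*1/2 = 89/256
  d_2[W] = 5/32*3/16 + 7/32*1/4 + 3/8*1/4 + 1/4*5/16 = 131/512
d_2 = (X=91/512, Y=7/32, Z=89/256, W=131/512)
  d_3[X] = 91/512*3/8 + 7/32*3/16 + 89/256*1/8 + 131/512*1/8 = 375/2048
  d_3[Y] = 91/512*5/16 + 7/32*1/16 + 89/256*3/8 + 131/512*1/16 = 883/4096
  d_3[Z] = 91/512*1/8 + 7/32*1/2 + 89/256*1/4 + 131/512*1/2 = 1419/4096
  d_3[W] = 91/512*3/16 + 7/32*1/4 + 89/256*1/4 + 131/512*5/16 = 261/1024
d_3 = (X=375/2048, Y=883/4096, Z=1419/4096, W=261/1024)

Answer: 375/2048 883/4096 1419/4096 261/1024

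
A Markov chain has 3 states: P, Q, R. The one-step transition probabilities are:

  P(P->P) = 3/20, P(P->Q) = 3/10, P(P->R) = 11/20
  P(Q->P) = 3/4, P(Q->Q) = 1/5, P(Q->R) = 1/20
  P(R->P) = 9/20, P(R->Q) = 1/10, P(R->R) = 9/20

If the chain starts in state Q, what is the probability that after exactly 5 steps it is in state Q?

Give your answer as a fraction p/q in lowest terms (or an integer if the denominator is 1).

Answer: 9753/50000

Derivation:
Computing P^5 by repeated multiplication:
P^1 =
  P: [3/20, 3/10, 11/20]
  Q: [3/4, 1/5, 1/20]
  R: [9/20, 1/10, 9/20]
P^2 =
  P: [99/200, 4/25, 69/200]
  Q: [57/200, 27/100, 89/200]
  R: [69/200, 1/5, 91/200]
P^3 =
  P: [699/2000, 43/200, 871/2000]
  Q: [891/2000, 23/125, 741/2000]
  R: [813/2000, 189/1000, 809/2000]
P^4 =
  P: [8193/20000, 957/5000, 7979/20000]
  Q: [7431/20000, 83/400, 8419/20000]
  R: [1539/4000, 1001/5000, 8301/20000]
P^5 =
  P: [15381/40000, 20107/100000, 82881/200000]
  Q: [80157/200000, 9753/50000, 80831/200000]
  R: [78927/200000, 19697/100000, 81679/200000]

(P^5)[Q -> Q] = 9753/50000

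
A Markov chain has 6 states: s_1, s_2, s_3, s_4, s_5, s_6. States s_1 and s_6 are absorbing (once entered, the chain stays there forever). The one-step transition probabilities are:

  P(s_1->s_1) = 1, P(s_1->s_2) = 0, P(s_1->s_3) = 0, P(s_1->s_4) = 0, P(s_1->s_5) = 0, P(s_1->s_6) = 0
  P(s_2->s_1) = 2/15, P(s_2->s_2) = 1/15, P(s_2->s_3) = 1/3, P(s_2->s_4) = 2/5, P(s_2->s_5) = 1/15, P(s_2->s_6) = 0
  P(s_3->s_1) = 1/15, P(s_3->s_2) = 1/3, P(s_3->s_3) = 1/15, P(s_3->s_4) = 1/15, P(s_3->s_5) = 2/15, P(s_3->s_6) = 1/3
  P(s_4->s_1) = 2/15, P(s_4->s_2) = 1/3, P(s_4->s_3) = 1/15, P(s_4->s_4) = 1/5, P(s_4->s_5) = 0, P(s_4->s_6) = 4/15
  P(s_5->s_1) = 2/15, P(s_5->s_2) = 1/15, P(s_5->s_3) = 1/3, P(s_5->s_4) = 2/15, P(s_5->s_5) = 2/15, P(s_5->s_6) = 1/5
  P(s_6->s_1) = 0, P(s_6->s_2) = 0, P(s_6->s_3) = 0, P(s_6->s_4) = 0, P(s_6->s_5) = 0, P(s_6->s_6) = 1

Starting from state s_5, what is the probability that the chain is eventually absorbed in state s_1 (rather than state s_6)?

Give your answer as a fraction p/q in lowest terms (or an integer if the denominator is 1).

Let a_i = P(absorbed in s_1 | start in state i).
Boundary conditions: a_s_1 = 1, a_s_6 = 0.
For each transient state i, a_i = sum_j P(i->j) * a_j:
  a_s_2 = 2/15*a_s_1 + 1/15*a_s_2 + 1/3*a_s_3 + 2/5*a_s_4 + 1/15*a_s_5 + 0*a_s_6
  a_s_3 = 1/15*a_s_1 + 1/3*a_s_2 + 1/15*a_s_3 + 1/15*a_s_4 + 2/15*a_s_5 + 1/3*a_s_6
  a_s_4 = 2/15*a_s_1 + 1/3*a_s_2 + 1/15*a_s_3 + 1/5*a_s_4 + 0*a_s_5 + 4/15*a_s_6
  a_s_5 = 2/15*a_s_1 + 1/15*a_s_2 + 1/3*a_s_3 + 2/15*a_s_4 + 2/15*a_s_5 + 1/5*a_s_6

Substituting a_s_1 = 1 and a_s_6 = 0, rearrange to (I - Q) a = r where r[i] = P(i -> s_1):
  [14/15, -1/3, -2/5, -1/15] . (a_s_2, a_s_3, a_s_4, a_s_5) = 2/15
  [-1/3, 14/15, -1/15, -2/15] . (a_s_2, a_s_3, a_s_4, a_s_5) = 1/15
  [-1/3, -1/15, 4/5, 0] . (a_s_2, a_s_3, a_s_4, a_s_5) = 2/15
  [-1/15, -1/3, -2/15, 13/15] . (a_s_2, a_s_3, a_s_4, a_s_5) = 2/15

Solving yields:
  a_s_2 = 344/783
  a_s_3 = 5530/18009
  a_s_4 = 751/2001
  a_s_5 = 2182/6003

Starting state is s_5, so the absorption probability is a_s_5 = 2182/6003.

Answer: 2182/6003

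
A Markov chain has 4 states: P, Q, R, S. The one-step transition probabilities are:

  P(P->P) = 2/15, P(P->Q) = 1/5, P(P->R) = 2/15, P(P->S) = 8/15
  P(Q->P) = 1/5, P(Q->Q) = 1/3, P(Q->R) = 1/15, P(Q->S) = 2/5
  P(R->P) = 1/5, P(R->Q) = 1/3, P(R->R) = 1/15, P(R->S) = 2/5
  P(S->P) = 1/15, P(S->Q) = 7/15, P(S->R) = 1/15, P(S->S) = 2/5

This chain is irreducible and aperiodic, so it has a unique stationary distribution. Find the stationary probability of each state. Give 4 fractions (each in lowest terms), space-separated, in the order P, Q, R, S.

Answer: 33/244 679/1830 277/3660 51/122

Derivation:
The stationary distribution satisfies pi = pi * P, i.e.:
  pi_P = 2/15*pi_P + 1/5*pi_Q + 1/5*pi_R + 1/15*pi_S
  pi_Q = 1/5*pi_P + 1/3*pi_Q + 1/3*pi_R + 7/15*pi_S
  pi_R = 2/15*pi_P + 1/15*pi_Q + 1/15*pi_R + 1/15*pi_S
  pi_S = 8/15*pi_P + 2/5*pi_Q + 2/5*pi_R + 2/5*pi_S
with normalization: pi_P + pi_Q + pi_R + pi_S = 1.

Using the first 3 balance equations plus normalization, the linear system A*pi = b is:
  [-13/15, 1/5, 1/5, 1/15] . pi = 0
  [1/5, -2/3, 1/3, 7/15] . pi = 0
  [2/15, 1/15, -14/15, 1/15] . pi = 0
  [1, 1, 1, 1] . pi = 1

Solving yields:
  pi_P = 33/244
  pi_Q = 679/1830
  pi_R = 277/3660
  pi_S = 51/122

Verification (pi * P):
  33/244*2/15 + 679/1830*1/5 + 277/3660*1/5 + 51/122*1/15 = 33/244 = pi_P  (ok)
  33/244*1/5 + 679/1830*1/3 + 277/3660*1/3 + 51/122*7/15 = 679/1830 = pi_Q  (ok)
  33/244*2/15 + 679/1830*1/15 + 277/3660*1/15 + 51/122*1/15 = 277/3660 = pi_R  (ok)
  33/244*8/15 + 679/1830*2/5 + 277/3660*2/5 + 51/122*2/5 = 51/122 = pi_S  (ok)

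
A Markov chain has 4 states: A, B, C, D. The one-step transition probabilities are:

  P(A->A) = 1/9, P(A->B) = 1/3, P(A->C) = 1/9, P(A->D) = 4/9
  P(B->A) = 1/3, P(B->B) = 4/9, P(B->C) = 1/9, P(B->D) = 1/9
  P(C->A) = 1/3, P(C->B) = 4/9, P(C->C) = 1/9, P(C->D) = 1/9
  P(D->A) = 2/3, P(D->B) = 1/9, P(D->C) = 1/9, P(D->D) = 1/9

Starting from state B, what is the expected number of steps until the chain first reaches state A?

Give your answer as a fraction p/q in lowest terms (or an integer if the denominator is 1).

Let h_i = expected steps to first reach A from state i.
Boundary: h_A = 0.
First-step equations for the other states:
  h_B = 1 + 1/3*h_A + 4/9*h_B + 1/9*h_C + 1/9*h_D
  h_C = 1 + 1/3*h_A + 4/9*h_B + 1/9*h_C + 1/9*h_D
  h_D = 1 + 2/3*h_A + 1/9*h_B + 1/9*h_C + 1/9*h_D

Substituting h_A = 0 and rearranging gives the linear system (I - Q) h = 1:
  [5/9, -1/9, -1/9] . (h_B, h_C, h_D) = 1
  [-4/9, 8/9, -1/9] . (h_B, h_C, h_D) = 1
  [-1/9, -1/9, 8/9] . (h_B, h_C, h_D) = 1

Solving yields:
  h_B = 27/10
  h_C = 27/10
  h_D = 9/5

Starting state is B, so the expected hitting time is h_B = 27/10.

Answer: 27/10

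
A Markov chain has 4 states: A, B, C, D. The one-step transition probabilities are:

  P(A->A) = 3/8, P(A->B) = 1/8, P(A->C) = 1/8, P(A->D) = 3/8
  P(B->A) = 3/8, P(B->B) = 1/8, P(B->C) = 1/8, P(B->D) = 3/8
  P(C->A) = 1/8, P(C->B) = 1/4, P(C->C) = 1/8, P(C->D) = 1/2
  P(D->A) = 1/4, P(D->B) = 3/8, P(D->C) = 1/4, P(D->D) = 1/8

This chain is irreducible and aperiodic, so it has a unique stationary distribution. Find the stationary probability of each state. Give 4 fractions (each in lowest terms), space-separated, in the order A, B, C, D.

Answer: 93/316 71/316 13/79 25/79

Derivation:
The stationary distribution satisfies pi = pi * P, i.e.:
  pi_A = 3/8*pi_A + 3/8*pi_B + 1/8*pi_C + 1/4*pi_D
  pi_B = 1/8*pi_A + 1/8*pi_B + 1/4*pi_C + 3/8*pi_D
  pi_C = 1/8*pi_A + 1/8*pi_B + 1/8*pi_C + 1/4*pi_D
  pi_D = 3/8*pi_A + 3/8*pi_B + 1/2*pi_C + 1/8*pi_D
with normalization: pi_A + pi_B + pi_C + pi_D = 1.

Using the first 3 balance equations plus normalization, the linear system A*pi = b is:
  [-5/8, 3/8, 1/8, 1/4] . pi = 0
  [1/8, -7/8, 1/4, 3/8] . pi = 0
  [1/8, 1/8, -7/8, 1/4] . pi = 0
  [1, 1, 1, 1] . pi = 1

Solving yields:
  pi_A = 93/316
  pi_B = 71/316
  pi_C = 13/79
  pi_D = 25/79

Verification (pi * P):
  93/316*3/8 + 71/316*3/8 + 13/79*1/8 + 25/79*1/4 = 93/316 = pi_A  (ok)
  93/316*1/8 + 71/316*1/8 + 13/79*1/4 + 25/79*3/8 = 71/316 = pi_B  (ok)
  93/316*1/8 + 71/316*1/8 + 13/79*1/8 + 25/79*1/4 = 13/79 = pi_C  (ok)
  93/316*3/8 + 71/316*3/8 + 13/79*1/2 + 25/79*1/8 = 25/79 = pi_D  (ok)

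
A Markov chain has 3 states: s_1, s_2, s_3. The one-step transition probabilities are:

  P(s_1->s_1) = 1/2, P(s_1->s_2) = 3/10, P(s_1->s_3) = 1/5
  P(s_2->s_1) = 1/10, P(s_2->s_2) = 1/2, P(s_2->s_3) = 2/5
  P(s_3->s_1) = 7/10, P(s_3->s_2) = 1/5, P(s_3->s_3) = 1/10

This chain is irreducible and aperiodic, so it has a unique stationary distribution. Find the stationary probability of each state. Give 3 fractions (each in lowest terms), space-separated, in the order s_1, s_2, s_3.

The stationary distribution satisfies pi = pi * P, i.e.:
  pi_s_1 = 1/2*pi_s_1 + 1/10*pi_s_2 + 7/10*pi_s_3
  pi_s_2 = 3/10*pi_s_1 + 1/2*pi_s_2 + 1/5*pi_s_3
  pi_s_3 = 1/5*pi_s_1 + 2/5*pi_s_2 + 1/10*pi_s_3
with normalization: pi_s_1 + pi_s_2 + pi_s_3 = 1.

Using the first 2 balance equations plus normalization, the linear system A*pi = b is:
  [-1/2, 1/10, 7/10] . pi = 0
  [3/10, -1/2, 1/5] . pi = 0
  [1, 1, 1] . pi = 1

Solving yields:
  pi_s_1 = 37/90
  pi_s_2 = 31/90
  pi_s_3 = 11/45

Verification (pi * P):
  37/90*1/2 + 31/90*1/10 + 11/45*7/10 = 37/90 = pi_s_1  (ok)
  37/90*3/10 + 31/90*1/2 + 11/45*1/5 = 31/90 = pi_s_2  (ok)
  37/90*1/5 + 31/90*2/5 + 11/45*1/10 = 11/45 = pi_s_3  (ok)

Answer: 37/90 31/90 11/45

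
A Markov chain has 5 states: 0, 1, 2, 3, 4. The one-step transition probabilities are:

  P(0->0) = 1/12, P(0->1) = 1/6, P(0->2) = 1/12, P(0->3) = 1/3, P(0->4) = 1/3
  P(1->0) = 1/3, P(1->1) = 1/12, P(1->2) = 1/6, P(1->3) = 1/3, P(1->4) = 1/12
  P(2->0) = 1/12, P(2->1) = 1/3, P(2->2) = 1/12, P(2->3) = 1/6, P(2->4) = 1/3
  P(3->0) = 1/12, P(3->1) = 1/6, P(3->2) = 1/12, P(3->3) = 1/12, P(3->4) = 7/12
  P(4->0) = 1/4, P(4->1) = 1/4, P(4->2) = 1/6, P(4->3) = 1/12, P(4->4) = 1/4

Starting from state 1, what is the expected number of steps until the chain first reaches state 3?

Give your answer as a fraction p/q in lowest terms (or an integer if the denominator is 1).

Answer: 1304/337

Derivation:
Let h_i = expected steps to first reach 3 from state i.
Boundary: h_3 = 0.
First-step equations for the other states:
  h_0 = 1 + 1/12*h_0 + 1/6*h_1 + 1/12*h_2 + 1/3*h_3 + 1/3*h_4
  h_1 = 1 + 1/3*h_0 + 1/12*h_1 + 1/6*h_2 + 1/3*h_3 + 1/12*h_4
  h_2 = 1 + 1/12*h_0 + 1/3*h_1 + 1/12*h_2 + 1/6*h_3 + 1/3*h_4
  h_4 = 1 + 1/4*h_0 + 1/4*h_1 + 1/6*h_2 + 1/12*h_3 + 1/4*h_4

Substituting h_3 = 0 and rearranging gives the linear system (I - Q) h = 1:
  [11/12, -1/6, -1/12, -1/3] . (h_0, h_1, h_2, h_4) = 1
  [-1/3, 11/12, -1/6, -1/12] . (h_0, h_1, h_2, h_4) = 1
  [-1/12, -1/3, 11/12, -1/3] . (h_0, h_1, h_2, h_4) = 1
  [-1/4, -1/4, -1/6, 3/4] . (h_0, h_1, h_2, h_4) = 1

Solving yields:
  h_0 = 4088/1011
  h_1 = 1304/337
  h_2 = 1580/337
  h_4 = 5068/1011

Starting state is 1, so the expected hitting time is h_1 = 1304/337.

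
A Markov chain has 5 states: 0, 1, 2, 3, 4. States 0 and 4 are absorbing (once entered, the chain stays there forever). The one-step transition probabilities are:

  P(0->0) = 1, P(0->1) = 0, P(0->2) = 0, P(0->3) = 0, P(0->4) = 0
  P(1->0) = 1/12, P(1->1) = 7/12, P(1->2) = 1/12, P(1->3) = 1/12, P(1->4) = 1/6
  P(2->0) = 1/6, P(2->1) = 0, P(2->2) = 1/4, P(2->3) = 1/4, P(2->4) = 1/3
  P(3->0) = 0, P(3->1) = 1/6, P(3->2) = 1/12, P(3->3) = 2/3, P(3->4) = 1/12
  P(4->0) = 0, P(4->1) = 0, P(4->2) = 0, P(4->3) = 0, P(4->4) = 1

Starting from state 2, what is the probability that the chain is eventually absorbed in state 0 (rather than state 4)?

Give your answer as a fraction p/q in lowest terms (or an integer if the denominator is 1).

Let a_i = P(absorbed in 0 | start in state i).
Boundary conditions: a_0 = 1, a_4 = 0.
For each transient state i, a_i = sum_j P(i->j) * a_j:
  a_1 = 1/12*a_0 + 7/12*a_1 + 1/12*a_2 + 1/12*a_3 + 1/6*a_4
  a_2 = 1/6*a_0 + 0*a_1 + 1/4*a_2 + 1/4*a_3 + 1/3*a_4
  a_3 = 0*a_0 + 1/6*a_1 + 1/12*a_2 + 2/3*a_3 + 1/12*a_4

Substituting a_0 = 1 and a_4 = 0, rearrange to (I - Q) a = r where r[i] = P(i -> 0):
  [5/12, -1/12, -1/12] . (a_1, a_2, a_3) = 1/12
  [0, 3/4, -1/4] . (a_1, a_2, a_3) = 1/6
  [-1/6, -1/12, 1/3] . (a_1, a_2, a_3) = 0

Solving yields:
  a_1 = 43/141
  a_2 = 14/47
  a_3 = 32/141

Starting state is 2, so the absorption probability is a_2 = 14/47.

Answer: 14/47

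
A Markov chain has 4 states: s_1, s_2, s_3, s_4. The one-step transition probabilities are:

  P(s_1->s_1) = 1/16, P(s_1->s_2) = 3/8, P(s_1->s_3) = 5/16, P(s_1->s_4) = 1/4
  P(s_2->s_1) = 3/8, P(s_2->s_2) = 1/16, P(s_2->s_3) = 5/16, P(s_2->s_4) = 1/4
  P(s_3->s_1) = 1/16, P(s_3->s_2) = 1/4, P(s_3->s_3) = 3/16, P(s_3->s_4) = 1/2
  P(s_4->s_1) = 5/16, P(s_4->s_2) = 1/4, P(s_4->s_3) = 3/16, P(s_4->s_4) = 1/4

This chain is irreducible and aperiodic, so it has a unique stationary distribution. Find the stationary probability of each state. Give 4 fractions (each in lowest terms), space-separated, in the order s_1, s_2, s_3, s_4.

The stationary distribution satisfies pi = pi * P, i.e.:
  pi_s_1 = 1/16*pi_s_1 + 3/8*pi_s_2 + 1/16*pi_s_3 + 5/16*pi_s_4
  pi_s_2 = 3/8*pi_s_1 + 1/16*pi_s_2 + 1/4*pi_s_3 + 1/4*pi_s_4
  pi_s_3 = 5/16*pi_s_1 + 5/16*pi_s_2 + 3/16*pi_s_3 + 3/16*pi_s_4
  pi_s_4 = 1/4*pi_s_1 + 1/4*pi_s_2 + 1/2*pi_s_3 + 1/4*pi_s_4
with normalization: pi_s_1 + pi_s_2 + pi_s_3 + pi_s_4 = 1.

Using the first 3 balance equations plus normalization, the linear system A*pi = b is:
  [-15/16, 3/8, 1/16, 5/16] . pi = 0
  [3/8, -15/16, 1/4, 1/4] . pi = 0
  [5/16, 5/16, -13/16, 3/16] . pi = 0
  [1, 1, 1, 1] . pi = 1

Solving yields:
  pi_s_1 = 331/1554
  pi_s_2 = 181/777
  pi_s_3 = 9/37
  pi_s_4 = 23/74

Verification (pi * P):
  331/1554*1/16 + 181/777*3/8 + 9/37*1/16 + 23/74*5/16 = 331/1554 = pi_s_1  (ok)
  331/1554*3/8 + 181/777*1/16 + 9/37*1/4 + 23/74*1/4 = 181/777 = pi_s_2  (ok)
  331/1554*5/16 + 181/777*5/16 + 9/37*3/16 + 23/74*3/16 = 9/37 = pi_s_3  (ok)
  331/1554*1/4 + 181/777*1/4 + 9/37*1/2 + 23/74*1/4 = 23/74 = pi_s_4  (ok)

Answer: 331/1554 181/777 9/37 23/74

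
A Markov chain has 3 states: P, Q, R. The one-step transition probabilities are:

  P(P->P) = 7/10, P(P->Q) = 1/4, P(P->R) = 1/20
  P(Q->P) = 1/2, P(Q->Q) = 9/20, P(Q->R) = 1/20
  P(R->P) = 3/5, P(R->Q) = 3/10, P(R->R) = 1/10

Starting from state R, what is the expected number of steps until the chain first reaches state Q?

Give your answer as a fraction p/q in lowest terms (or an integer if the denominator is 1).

Answer: 15/4

Derivation:
Let h_i = expected steps to first reach Q from state i.
Boundary: h_Q = 0.
First-step equations for the other states:
  h_P = 1 + 7/10*h_P + 1/4*h_Q + 1/20*h_R
  h_R = 1 + 3/5*h_P + 3/10*h_Q + 1/10*h_R

Substituting h_Q = 0 and rearranging gives the linear system (I - Q) h = 1:
  [3/10, -1/20] . (h_P, h_R) = 1
  [-3/5, 9/10] . (h_P, h_R) = 1

Solving yields:
  h_P = 95/24
  h_R = 15/4

Starting state is R, so the expected hitting time is h_R = 15/4.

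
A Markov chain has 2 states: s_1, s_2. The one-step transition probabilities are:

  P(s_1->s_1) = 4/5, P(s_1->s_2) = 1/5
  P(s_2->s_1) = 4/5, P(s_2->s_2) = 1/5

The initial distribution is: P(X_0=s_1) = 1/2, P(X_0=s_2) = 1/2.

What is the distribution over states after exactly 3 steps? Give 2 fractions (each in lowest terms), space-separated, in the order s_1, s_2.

Propagating the distribution step by step (d_{t+1} = d_t * P):
d_0 = (s_1=1/2, s_2=1/2)
  d_1[s_1] = 1/2*4/5 + 1/2*4/5 = 4/5
  d_1[s_2] = 1/2*1/5 + 1/2*1/5 = 1/5
d_1 = (s_1=4/5, s_2=1/5)
  d_2[s_1] = 4/5*4/5 + 1/5*4/5 = 4/5
  d_2[s_2] = 4/5*1/5 + 1/5*1/5 = 1/5
d_2 = (s_1=4/5, s_2=1/5)
  d_3[s_1] = 4/5*4/5 + 1/5*4/5 = 4/5
  d_3[s_2] = 4/5*1/5 + 1/5*1/5 = 1/5
d_3 = (s_1=4/5, s_2=1/5)

Answer: 4/5 1/5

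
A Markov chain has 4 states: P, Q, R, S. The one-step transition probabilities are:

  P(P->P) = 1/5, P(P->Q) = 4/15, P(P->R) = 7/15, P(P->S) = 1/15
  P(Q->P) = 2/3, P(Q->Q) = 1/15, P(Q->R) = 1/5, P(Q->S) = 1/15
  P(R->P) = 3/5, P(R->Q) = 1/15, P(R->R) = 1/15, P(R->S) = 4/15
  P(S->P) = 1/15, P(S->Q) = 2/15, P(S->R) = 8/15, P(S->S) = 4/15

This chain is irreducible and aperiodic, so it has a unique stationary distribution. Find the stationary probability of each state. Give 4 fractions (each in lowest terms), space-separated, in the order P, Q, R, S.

Answer: 1615/4314 219/1438 673/2157 116/719

Derivation:
The stationary distribution satisfies pi = pi * P, i.e.:
  pi_P = 1/5*pi_P + 2/3*pi_Q + 3/5*pi_R + 1/15*pi_S
  pi_Q = 4/15*pi_P + 1/15*pi_Q + 1/15*pi_R + 2/15*pi_S
  pi_R = 7/15*pi_P + 1/5*pi_Q + 1/15*pi_R + 8/15*pi_S
  pi_S = 1/15*pi_P + 1/15*pi_Q + 4/15*pi_R + 4/15*pi_S
with normalization: pi_P + pi_Q + pi_R + pi_S = 1.

Using the first 3 balance equations plus normalization, the linear system A*pi = b is:
  [-4/5, 2/3, 3/5, 1/15] . pi = 0
  [4/15, -14/15, 1/15, 2/15] . pi = 0
  [7/15, 1/5, -14/15, 8/15] . pi = 0
  [1, 1, 1, 1] . pi = 1

Solving yields:
  pi_P = 1615/4314
  pi_Q = 219/1438
  pi_R = 673/2157
  pi_S = 116/719

Verification (pi * P):
  1615/4314*1/5 + 219/1438*2/3 + 673/2157*3/5 + 116/719*1/15 = 1615/4314 = pi_P  (ok)
  1615/4314*4/15 + 219/1438*1/15 + 673/2157*1/15 + 116/719*2/15 = 219/1438 = pi_Q  (ok)
  1615/4314*7/15 + 219/1438*1/5 + 673/2157*1/15 + 116/719*8/15 = 673/2157 = pi_R  (ok)
  1615/4314*1/15 + 219/1438*1/15 + 673/2157*4/15 + 116/719*4/15 = 116/719 = pi_S  (ok)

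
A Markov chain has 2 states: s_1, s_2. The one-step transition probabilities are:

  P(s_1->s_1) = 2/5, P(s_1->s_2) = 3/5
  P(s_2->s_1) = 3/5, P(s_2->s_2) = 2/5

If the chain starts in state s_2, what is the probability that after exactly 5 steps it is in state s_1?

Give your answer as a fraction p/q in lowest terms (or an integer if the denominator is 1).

Answer: 1563/3125

Derivation:
Computing P^5 by repeated multiplication:
P^1 =
  s_1: [2/5, 3/5]
  s_2: [3/5, 2/5]
P^2 =
  s_1: [13/25, 12/25]
  s_2: [12/25, 13/25]
P^3 =
  s_1: [62/125, 63/125]
  s_2: [63/125, 62/125]
P^4 =
  s_1: [313/625, 312/625]
  s_2: [312/625, 313/625]
P^5 =
  s_1: [1562/3125, 1563/3125]
  s_2: [1563/3125, 1562/3125]

(P^5)[s_2 -> s_1] = 1563/3125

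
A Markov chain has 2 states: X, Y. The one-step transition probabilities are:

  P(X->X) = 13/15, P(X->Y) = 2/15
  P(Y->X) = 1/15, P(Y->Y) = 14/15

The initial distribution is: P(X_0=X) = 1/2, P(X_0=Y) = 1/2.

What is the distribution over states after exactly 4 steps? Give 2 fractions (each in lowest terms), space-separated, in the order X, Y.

Propagating the distribution step by step (d_{t+1} = d_t * P):
d_0 = (X=1/2, Y=1/2)
  d_1[X] = 1/2*13/15 + 1/2*1/15 = 7/15
  d_1[Y] = 1/2*2/15 + 1/2*14/15 = 8/15
d_1 = (X=7/15, Y=8/15)
  d_2[X] = 7/15*13/15 + 8/15*1/15 = 11/25
  d_2[Y] = 7/15*2/15 + 8/15*14/15 = 14/25
d_2 = (X=11/25, Y=14/25)
  d_3[X] = 11/25*13/15 + 14/25*1/15 = 157/375
  d_3[Y] = 11/25*2/15 + 14/25*14/15 = 218/375
d_3 = (X=157/375, Y=218/375)
  d_4[X] = 157/375*13/15 + 218/375*1/15 = 251/625
  d_4[Y] = 157/375*2/15 + 218/375*14/15 = 374/625
d_4 = (X=251/625, Y=374/625)

Answer: 251/625 374/625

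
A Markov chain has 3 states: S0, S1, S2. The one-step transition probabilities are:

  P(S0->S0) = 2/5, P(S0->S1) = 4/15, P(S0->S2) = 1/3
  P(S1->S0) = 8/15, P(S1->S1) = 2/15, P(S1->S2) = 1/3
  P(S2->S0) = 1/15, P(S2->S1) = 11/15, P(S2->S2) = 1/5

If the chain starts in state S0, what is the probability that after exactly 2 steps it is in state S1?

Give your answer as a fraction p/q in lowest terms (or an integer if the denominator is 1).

Computing P^2 by repeated multiplication:
P^1 =
  S0: [2/5, 4/15, 1/3]
  S1: [8/15, 2/15, 1/3]
  S2: [1/15, 11/15, 1/5]
P^2 =
  S0: [73/225, 29/75, 13/45]
  S1: [23/75, 91/225, 13/45]
  S2: [97/225, 59/225, 23/75]

(P^2)[S0 -> S1] = 29/75

Answer: 29/75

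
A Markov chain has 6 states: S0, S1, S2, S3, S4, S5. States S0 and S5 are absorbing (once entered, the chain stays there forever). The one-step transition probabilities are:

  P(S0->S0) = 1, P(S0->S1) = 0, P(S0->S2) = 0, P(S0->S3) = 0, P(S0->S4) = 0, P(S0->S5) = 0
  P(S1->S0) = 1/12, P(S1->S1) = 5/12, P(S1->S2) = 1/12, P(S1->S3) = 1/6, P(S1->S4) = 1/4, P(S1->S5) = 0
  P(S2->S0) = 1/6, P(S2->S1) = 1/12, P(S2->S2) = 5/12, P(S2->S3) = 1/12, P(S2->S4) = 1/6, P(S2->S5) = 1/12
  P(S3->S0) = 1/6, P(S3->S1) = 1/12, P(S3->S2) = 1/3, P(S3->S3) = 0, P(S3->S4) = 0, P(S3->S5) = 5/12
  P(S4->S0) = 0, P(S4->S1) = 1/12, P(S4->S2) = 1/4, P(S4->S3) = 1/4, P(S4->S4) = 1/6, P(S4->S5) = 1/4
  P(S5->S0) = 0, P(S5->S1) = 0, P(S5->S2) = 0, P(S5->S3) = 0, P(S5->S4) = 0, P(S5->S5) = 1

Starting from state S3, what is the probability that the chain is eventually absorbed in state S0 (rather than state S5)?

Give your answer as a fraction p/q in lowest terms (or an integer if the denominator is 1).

Answer: 107/292

Derivation:
Let a_i = P(absorbed in S0 | start in state i).
Boundary conditions: a_S0 = 1, a_S5 = 0.
For each transient state i, a_i = sum_j P(i->j) * a_j:
  a_S1 = 1/12*a_S0 + 5/12*a_S1 + 1/12*a_S2 + 1/6*a_S3 + 1/4*a_S4 + 0*a_S5
  a_S2 = 1/6*a_S0 + 1/12*a_S1 + 5/12*a_S2 + 1/12*a_S3 + 1/6*a_S4 + 1/12*a_S5
  a_S3 = 1/6*a_S0 + 1/12*a_S1 + 1/3*a_S2 + 0*a_S3 + 0*a_S4 + 5/12*a_S5
  a_S4 = 0*a_S0 + 1/12*a_S1 + 1/4*a_S2 + 1/4*a_S3 + 1/6*a_S4 + 1/4*a_S5

Substituting a_S0 = 1 and a_S5 = 0, rearrange to (I - Q) a = r where r[i] = P(i -> S0):
  [7/12, -1/12, -1/6, -1/4] . (a_S1, a_S2, a_S3, a_S4) = 1/12
  [-1/12, 7/12, -1/12, -1/6] . (a_S1, a_S2, a_S3, a_S4) = 1/6
  [-1/12, -1/3, 1, 0] . (a_S1, a_S2, a_S3, a_S4) = 1/6
  [-1/12, -1/4, -1/4, 5/6] . (a_S1, a_S2, a_S3, a_S4) = 0

Solving yields:
  a_S1 = 228/511
  a_S2 = 997/2044
  a_S3 = 107/292
  a_S4 = 615/2044

Starting state is S3, so the absorption probability is a_S3 = 107/292.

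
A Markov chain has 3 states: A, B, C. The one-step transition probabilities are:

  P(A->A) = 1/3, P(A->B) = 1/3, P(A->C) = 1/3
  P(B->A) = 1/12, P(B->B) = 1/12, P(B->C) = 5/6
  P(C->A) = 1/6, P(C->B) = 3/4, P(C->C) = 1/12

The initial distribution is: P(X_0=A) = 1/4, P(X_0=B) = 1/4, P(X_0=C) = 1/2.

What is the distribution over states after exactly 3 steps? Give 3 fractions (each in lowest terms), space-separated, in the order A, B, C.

Answer: 377/2304 115/256 223/576

Derivation:
Propagating the distribution step by step (d_{t+1} = d_t * P):
d_0 = (A=1/4, B=1/4, C=1/2)
  d_1[A] = 1/4*1/3 + 1/4*1/12 + 1/2*1/6 = 3/16
  d_1[B] = 1/4*1/3 + 1/4*1/12 + 1/2*3/4 = 23/48
  d_1[C] = 1/4*1/3 + 1/4*5/6 + 1/2*1/12 = 1/3
d_1 = (A=3/16, B=23/48, C=1/3)
  d_2[A] = 3/16*1/3 + 23/48*1/12 + 1/3*1/6 = 91/576
  d_2[B] = 3/16*1/3 + 23/48*1/12 + 1/3*3/4 = 203/576
  d_2[C] = 3/16*1/3 + 23/48*5/6 + 1/3*1/12 = 47/96
d_2 = (A=91/576, B=203/576, C=47/96)
  d_3[A] = 91/576*1/3 + 203/576*1/12 + 47/96*1/6 = 377/2304
  d_3[B] = 91/576*1/3 + 203/576*1/12 + 47/96*3/4 = 115/256
  d_3[C] = 91/576*1/3 + 203/576*5/6 + 47/96*1/12 = 223/576
d_3 = (A=377/2304, B=115/256, C=223/576)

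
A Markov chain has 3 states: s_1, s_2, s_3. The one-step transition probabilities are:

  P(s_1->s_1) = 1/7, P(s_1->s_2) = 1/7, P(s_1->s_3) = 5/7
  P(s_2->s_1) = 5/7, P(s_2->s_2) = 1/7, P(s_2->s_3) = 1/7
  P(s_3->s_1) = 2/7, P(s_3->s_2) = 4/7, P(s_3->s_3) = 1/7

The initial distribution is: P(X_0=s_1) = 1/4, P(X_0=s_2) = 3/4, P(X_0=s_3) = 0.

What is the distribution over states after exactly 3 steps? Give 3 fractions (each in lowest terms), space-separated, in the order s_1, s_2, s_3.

Propagating the distribution step by step (d_{t+1} = d_t * P):
d_0 = (s_1=1/4, s_2=3/4, s_3=0)
  d_1[s_1] = 1/4*1/7 + 3/4*5/7 + 0*2/7 = 4/7
  d_1[s_2] = 1/4*1/7 + 3/4*1/7 + 0*4/7 = 1/7
  d_1[s_3] = 1/4*5/7 + 3/4*1/7 + 0*1/7 = 2/7
d_1 = (s_1=4/7, s_2=1/7, s_3=2/7)
  d_2[s_1] = 4/7*1/7 + 1/7*5/7 + 2/7*2/7 = 13/49
  d_2[s_2] = 4/7*1/7 + 1/7*1/7 + 2/7*4/7 = 13/49
  d_2[s_3] = 4/7*5/7 + 1/7*1/7 + 2/7*1/7 = 23/49
d_2 = (s_1=13/49, s_2=13/49, s_3=23/49)
  d_3[s_1] = 13/49*1/7 + 13/49*5/7 + 23/49*2/7 = 124/343
  d_3[s_2] = 13/49*1/7 + 13/49*1/7 + 23/49*4/7 = 118/343
  d_3[s_3] = 13/49*5/7 + 13/49*1/7 + 23/49*1/7 = 101/343
d_3 = (s_1=124/343, s_2=118/343, s_3=101/343)

Answer: 124/343 118/343 101/343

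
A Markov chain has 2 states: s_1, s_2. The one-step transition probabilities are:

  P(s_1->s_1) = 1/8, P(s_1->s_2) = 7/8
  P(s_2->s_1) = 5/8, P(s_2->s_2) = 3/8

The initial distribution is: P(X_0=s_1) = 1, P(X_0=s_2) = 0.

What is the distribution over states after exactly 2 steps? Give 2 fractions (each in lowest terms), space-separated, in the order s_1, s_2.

Propagating the distribution step by step (d_{t+1} = d_t * P):
d_0 = (s_1=1, s_2=0)
  d_1[s_1] = 1*1/8 + 0*5/8 = 1/8
  d_1[s_2] = 1*7/8 + 0*3/8 = 7/8
d_1 = (s_1=1/8, s_2=7/8)
  d_2[s_1] = 1/8*1/8 + 7/8*5/8 = 9/16
  d_2[s_2] = 1/8*7/8 + 7/8*3/8 = 7/16
d_2 = (s_1=9/16, s_2=7/16)

Answer: 9/16 7/16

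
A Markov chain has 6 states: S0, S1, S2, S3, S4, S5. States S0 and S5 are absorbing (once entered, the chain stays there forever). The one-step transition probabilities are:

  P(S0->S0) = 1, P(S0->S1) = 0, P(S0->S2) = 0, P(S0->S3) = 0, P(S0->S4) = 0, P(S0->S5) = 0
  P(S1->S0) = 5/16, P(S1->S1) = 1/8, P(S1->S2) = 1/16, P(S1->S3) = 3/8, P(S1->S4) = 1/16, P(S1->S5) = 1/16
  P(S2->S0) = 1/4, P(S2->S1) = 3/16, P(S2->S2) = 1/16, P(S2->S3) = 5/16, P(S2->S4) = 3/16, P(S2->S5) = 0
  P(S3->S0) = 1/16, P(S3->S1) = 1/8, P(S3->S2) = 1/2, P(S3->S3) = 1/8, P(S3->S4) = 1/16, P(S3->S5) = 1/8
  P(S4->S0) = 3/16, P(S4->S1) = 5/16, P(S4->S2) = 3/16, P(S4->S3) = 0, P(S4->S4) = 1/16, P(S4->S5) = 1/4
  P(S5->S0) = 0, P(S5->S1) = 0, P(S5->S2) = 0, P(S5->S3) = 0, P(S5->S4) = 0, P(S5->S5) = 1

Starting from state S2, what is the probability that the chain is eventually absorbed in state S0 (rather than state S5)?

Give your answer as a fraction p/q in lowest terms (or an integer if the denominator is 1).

Let a_i = P(absorbed in S0 | start in state i).
Boundary conditions: a_S0 = 1, a_S5 = 0.
For each transient state i, a_i = sum_j P(i->j) * a_j:
  a_S1 = 5/16*a_S0 + 1/8*a_S1 + 1/16*a_S2 + 3/8*a_S3 + 1/16*a_S4 + 1/16*a_S5
  a_S2 = 1/4*a_S0 + 3/16*a_S1 + 1/16*a_S2 + 5/16*a_S3 + 3/16*a_S4 + 0*a_S5
  a_S3 = 1/16*a_S0 + 1/8*a_S1 + 1/2*a_S2 + 1/8*a_S3 + 1/16*a_S4 + 1/8*a_S5
  a_S4 = 3/16*a_S0 + 5/16*a_S1 + 3/16*a_S2 + 0*a_S3 + 1/16*a_S4 + 1/4*a_S5

Substituting a_S0 = 1 and a_S5 = 0, rearrange to (I - Q) a = r where r[i] = P(i -> S0):
  [7/8, -1/16, -3/8, -1/16] . (a_S1, a_S2, a_S3, a_S4) = 5/16
  [-3/16, 15/16, -5/16, -3/16] . (a_S1, a_S2, a_S3, a_S4) = 1/4
  [-1/8, -1/2, 7/8, -1/16] . (a_S1, a_S2, a_S3, a_S4) = 1/16
  [-5/16, -3/16, 0, 15/16] . (a_S1, a_S2, a_S3, a_S4) = 3/16

Solving yields:
  a_S1 = 1704/2339
  a_S2 = 19176/25729
  a_S3 = 16561/25729
  a_S4 = 15229/25729

Starting state is S2, so the absorption probability is a_S2 = 19176/25729.

Answer: 19176/25729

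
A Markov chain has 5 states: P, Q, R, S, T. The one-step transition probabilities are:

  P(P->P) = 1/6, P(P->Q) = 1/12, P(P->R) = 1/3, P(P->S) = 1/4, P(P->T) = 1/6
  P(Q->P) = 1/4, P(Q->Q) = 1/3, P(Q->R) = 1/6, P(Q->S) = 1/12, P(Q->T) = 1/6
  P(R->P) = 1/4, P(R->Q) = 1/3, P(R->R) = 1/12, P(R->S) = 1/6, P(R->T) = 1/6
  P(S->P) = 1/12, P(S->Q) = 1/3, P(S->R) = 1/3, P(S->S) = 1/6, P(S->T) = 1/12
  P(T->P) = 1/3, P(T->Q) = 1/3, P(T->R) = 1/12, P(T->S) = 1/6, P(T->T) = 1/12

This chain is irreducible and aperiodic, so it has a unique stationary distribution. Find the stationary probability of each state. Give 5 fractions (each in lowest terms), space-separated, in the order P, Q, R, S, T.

The stationary distribution satisfies pi = pi * P, i.e.:
  pi_P = 1/6*pi_P + 1/4*pi_Q + 1/4*pi_R + 1/12*pi_S + 1/3*pi_T
  pi_Q = 1/12*pi_P + 1/3*pi_Q + 1/3*pi_R + 1/3*pi_S + 1/3*pi_T
  pi_R = 1/3*pi_P + 1/6*pi_Q + 1/12*pi_R + 1/3*pi_S + 1/12*pi_T
  pi_S = 1/4*pi_P + 1/12*pi_Q + 1/6*pi_R + 1/6*pi_S + 1/6*pi_T
  pi_T = 1/6*pi_P + 1/6*pi_Q + 1/6*pi_R + 1/12*pi_S + 1/12*pi_T
with normalization: pi_P + pi_Q + pi_R + pi_S + pi_T = 1.

Using the first 4 balance equations plus normalization, the linear system A*pi = b is:
  [-5/6, 1/4, 1/4, 1/12, 1/3] . pi = 0
  [1/12, -2/3, 1/3, 1/3, 1/3] . pi = 0
  [1/3, 1/6, -11/12, 1/3, 1/12] . pi = 0
  [1/4, 1/12, 1/6, -5/6, 1/6] . pi = 0
  [1, 1, 1, 1, 1] . pi = 1

Solving yields:
  pi_P = 596/2749
  pi_Q = 2302/8247
  pi_R = 553/2749
  pi_S = 3995/24741
  pi_T = 3499/24741

Verification (pi * P):
  596/2749*1/6 + 2302/8247*1/4 + 553/2749*1/4 + 3995/24741*1/12 + 3499/24741*1/3 = 596/2749 = pi_P  (ok)
  596/2749*1/12 + 2302/8247*1/3 + 553/2749*1/3 + 3995/24741*1/3 + 3499/24741*1/3 = 2302/8247 = pi_Q  (ok)
  596/2749*1/3 + 2302/8247*1/6 + 553/2749*1/12 + 3995/24741*1/3 + 3499/24741*1/12 = 553/2749 = pi_R  (ok)
  596/2749*1/4 + 2302/8247*1/12 + 553/2749*1/6 + 3995/24741*1/6 + 3499/24741*1/6 = 3995/24741 = pi_S  (ok)
  596/2749*1/6 + 2302/8247*1/6 + 553/2749*1/6 + 3995/24741*1/12 + 3499/24741*1/12 = 3499/24741 = pi_T  (ok)

Answer: 596/2749 2302/8247 553/2749 3995/24741 3499/24741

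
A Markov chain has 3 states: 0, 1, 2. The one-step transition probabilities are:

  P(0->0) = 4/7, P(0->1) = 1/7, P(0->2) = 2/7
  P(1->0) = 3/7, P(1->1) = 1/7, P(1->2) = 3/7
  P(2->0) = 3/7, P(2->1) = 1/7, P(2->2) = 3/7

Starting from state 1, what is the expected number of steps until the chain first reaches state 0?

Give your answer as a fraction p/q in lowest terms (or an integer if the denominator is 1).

Let h_i = expected steps to first reach 0 from state i.
Boundary: h_0 = 0.
First-step equations for the other states:
  h_1 = 1 + 3/7*h_0 + 1/7*h_1 + 3/7*h_2
  h_2 = 1 + 3/7*h_0 + 1/7*h_1 + 3/7*h_2

Substituting h_0 = 0 and rearranging gives the linear system (I - Q) h = 1:
  [6/7, -3/7] . (h_1, h_2) = 1
  [-1/7, 4/7] . (h_1, h_2) = 1

Solving yields:
  h_1 = 7/3
  h_2 = 7/3

Starting state is 1, so the expected hitting time is h_1 = 7/3.

Answer: 7/3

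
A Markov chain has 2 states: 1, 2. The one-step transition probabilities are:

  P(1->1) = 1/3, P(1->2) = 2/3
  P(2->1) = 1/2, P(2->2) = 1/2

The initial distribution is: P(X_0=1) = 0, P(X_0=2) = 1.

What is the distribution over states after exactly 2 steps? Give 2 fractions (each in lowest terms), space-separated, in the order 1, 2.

Propagating the distribution step by step (d_{t+1} = d_t * P):
d_0 = (1=0, 2=1)
  d_1[1] = 0*1/3 + 1*1/2 = 1/2
  d_1[2] = 0*2/3 + 1*1/2 = 1/2
d_1 = (1=1/2, 2=1/2)
  d_2[1] = 1/2*1/3 + 1/2*1/2 = 5/12
  d_2[2] = 1/2*2/3 + 1/2*1/2 = 7/12
d_2 = (1=5/12, 2=7/12)

Answer: 5/12 7/12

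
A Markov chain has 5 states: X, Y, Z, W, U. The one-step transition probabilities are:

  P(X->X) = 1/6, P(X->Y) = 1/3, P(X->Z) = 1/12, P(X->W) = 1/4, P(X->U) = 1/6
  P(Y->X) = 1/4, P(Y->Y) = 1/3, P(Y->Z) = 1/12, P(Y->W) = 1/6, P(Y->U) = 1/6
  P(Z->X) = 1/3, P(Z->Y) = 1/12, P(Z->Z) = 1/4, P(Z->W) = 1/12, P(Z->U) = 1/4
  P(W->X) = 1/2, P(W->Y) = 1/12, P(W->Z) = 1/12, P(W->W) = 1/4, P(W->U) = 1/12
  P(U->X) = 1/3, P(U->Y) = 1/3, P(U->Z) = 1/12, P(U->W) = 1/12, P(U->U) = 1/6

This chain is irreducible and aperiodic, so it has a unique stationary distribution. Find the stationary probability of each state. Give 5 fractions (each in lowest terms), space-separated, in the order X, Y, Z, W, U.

Answer: 2447/8340 1093/4170 1/10 257/1390 1331/8340

Derivation:
The stationary distribution satisfies pi = pi * P, i.e.:
  pi_X = 1/6*pi_X + 1/4*pi_Y + 1/3*pi_Z + 1/2*pi_W + 1/3*pi_U
  pi_Y = 1/3*pi_X + 1/3*pi_Y + 1/12*pi_Z + 1/12*pi_W + 1/3*pi_U
  pi_Z = 1/12*pi_X + 1/12*pi_Y + 1/4*pi_Z + 1/12*pi_W + 1/12*pi_U
  pi_W = 1/4*pi_X + 1/6*pi_Y + 1/12*pi_Z + 1/4*pi_W + 1/12*pi_U
  pi_U = 1/6*pi_X + 1/6*pi_Y + 1/4*pi_Z + 1/12*pi_W + 1/6*pi_U
with normalization: pi_X + pi_Y + pi_Z + pi_W + pi_U = 1.

Using the first 4 balance equations plus normalization, the linear system A*pi = b is:
  [-5/6, 1/4, 1/3, 1/2, 1/3] . pi = 0
  [1/3, -2/3, 1/12, 1/12, 1/3] . pi = 0
  [1/12, 1/12, -3/4, 1/12, 1/12] . pi = 0
  [1/4, 1/6, 1/12, -3/4, 1/12] . pi = 0
  [1, 1, 1, 1, 1] . pi = 1

Solving yields:
  pi_X = 2447/8340
  pi_Y = 1093/4170
  pi_Z = 1/10
  pi_W = 257/1390
  pi_U = 1331/8340

Verification (pi * P):
  2447/8340*1/6 + 1093/4170*1/4 + 1/10*1/3 + 257/1390*1/2 + 1331/8340*1/3 = 2447/8340 = pi_X  (ok)
  2447/8340*1/3 + 1093/4170*1/3 + 1/10*1/12 + 257/1390*1/12 + 1331/8340*1/3 = 1093/4170 = pi_Y  (ok)
  2447/8340*1/12 + 1093/4170*1/12 + 1/10*1/4 + 257/1390*1/12 + 1331/8340*1/12 = 1/10 = pi_Z  (ok)
  2447/8340*1/4 + 1093/4170*1/6 + 1/10*1/12 + 257/1390*1/4 + 1331/8340*1/12 = 257/1390 = pi_W  (ok)
  2447/8340*1/6 + 1093/4170*1/6 + 1/10*1/4 + 257/1390*1/12 + 1331/8340*1/6 = 1331/8340 = pi_U  (ok)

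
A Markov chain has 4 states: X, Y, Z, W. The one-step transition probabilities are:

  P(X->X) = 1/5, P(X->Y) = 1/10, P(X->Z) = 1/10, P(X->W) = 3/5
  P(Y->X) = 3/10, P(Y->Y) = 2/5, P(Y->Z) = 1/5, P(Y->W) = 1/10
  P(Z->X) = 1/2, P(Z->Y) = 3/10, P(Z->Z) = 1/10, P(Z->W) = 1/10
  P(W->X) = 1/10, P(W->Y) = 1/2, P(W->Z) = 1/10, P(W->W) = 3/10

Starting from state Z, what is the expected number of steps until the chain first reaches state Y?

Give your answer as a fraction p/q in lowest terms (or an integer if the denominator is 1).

Answer: 155/47

Derivation:
Let h_i = expected steps to first reach Y from state i.
Boundary: h_Y = 0.
First-step equations for the other states:
  h_X = 1 + 1/5*h_X + 1/10*h_Y + 1/10*h_Z + 3/5*h_W
  h_Z = 1 + 1/2*h_X + 3/10*h_Y + 1/10*h_Z + 1/10*h_W
  h_W = 1 + 1/10*h_X + 1/2*h_Y + 1/10*h_Z + 3/10*h_W

Substituting h_Y = 0 and rearranging gives the linear system (I - Q) h = 1:
  [4/5, -1/10, -3/5] . (h_X, h_Z, h_W) = 1
  [-1/2, 9/10, -1/10] . (h_X, h_Z, h_W) = 1
  [-1/10, -1/10, 7/10] . (h_X, h_Z, h_W) = 1

Solving yields:
  h_X = 325/94
  h_Z = 155/47
  h_W = 225/94

Starting state is Z, so the expected hitting time is h_Z = 155/47.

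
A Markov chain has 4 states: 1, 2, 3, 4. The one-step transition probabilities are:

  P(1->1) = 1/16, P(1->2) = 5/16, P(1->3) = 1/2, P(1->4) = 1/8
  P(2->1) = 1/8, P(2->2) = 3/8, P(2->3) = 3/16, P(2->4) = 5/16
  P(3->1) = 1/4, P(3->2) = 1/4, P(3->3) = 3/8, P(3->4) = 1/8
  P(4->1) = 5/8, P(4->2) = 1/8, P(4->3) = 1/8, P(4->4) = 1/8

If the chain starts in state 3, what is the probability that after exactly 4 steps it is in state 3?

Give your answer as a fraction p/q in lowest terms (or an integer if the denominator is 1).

Answer: 1263/4096

Derivation:
Computing P^4 by repeated multiplication:
P^1 =
  1: [1/16, 5/16, 1/2, 1/8]
  2: [1/8, 3/8, 3/16, 5/16]
  3: [1/4, 1/4, 3/8, 1/8]
  4: [5/8, 1/8, 1/8, 1/8]
P^2 =
  1: [63/256, 71/256, 75/256, 47/256]
  2: [19/64, 17/64, 31/128, 25/128]
  3: [7/32, 9/32, 21/64, 11/64]
  4: [21/128, 37/128, 51/128, 19/128]
P^3 =
  1: [975/4096, 1135/4096, 1261/4096, 725/4096]
  2: [15/64, 71/256, 321/1024, 179/1024]
  3: [61/256, 71/256, 157/512, 91/512]
  4: [489/2048, 569/2048, 623/2048, 367/2048]
P^4 =
  1: [15539/65536, 18179/65536, 20221/65536, 11597/65536]
  2: [1941/8192, 2273/8192, 79/256, 725/4096]
  3: [243/1024, 71/256, 1263/4096, 725/4096]
  4: [7789/32768, 9085/32768, 10091/32768, 5803/32768]

(P^4)[3 -> 3] = 1263/4096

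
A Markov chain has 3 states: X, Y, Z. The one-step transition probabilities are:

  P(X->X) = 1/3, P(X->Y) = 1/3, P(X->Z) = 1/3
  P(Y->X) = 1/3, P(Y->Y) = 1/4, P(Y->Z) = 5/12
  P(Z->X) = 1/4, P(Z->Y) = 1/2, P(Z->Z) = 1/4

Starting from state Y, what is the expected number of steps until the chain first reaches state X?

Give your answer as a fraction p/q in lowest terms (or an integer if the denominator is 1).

Answer: 56/17

Derivation:
Let h_i = expected steps to first reach X from state i.
Boundary: h_X = 0.
First-step equations for the other states:
  h_Y = 1 + 1/3*h_X + 1/4*h_Y + 5/12*h_Z
  h_Z = 1 + 1/4*h_X + 1/2*h_Y + 1/4*h_Z

Substituting h_X = 0 and rearranging gives the linear system (I - Q) h = 1:
  [3/4, -5/12] . (h_Y, h_Z) = 1
  [-1/2, 3/4] . (h_Y, h_Z) = 1

Solving yields:
  h_Y = 56/17
  h_Z = 60/17

Starting state is Y, so the expected hitting time is h_Y = 56/17.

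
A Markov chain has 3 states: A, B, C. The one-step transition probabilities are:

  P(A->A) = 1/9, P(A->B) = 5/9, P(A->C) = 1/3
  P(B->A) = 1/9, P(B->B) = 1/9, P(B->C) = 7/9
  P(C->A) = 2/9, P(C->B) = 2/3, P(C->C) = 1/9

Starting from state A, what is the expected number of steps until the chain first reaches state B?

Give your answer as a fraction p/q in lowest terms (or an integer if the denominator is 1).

Answer: 99/58

Derivation:
Let h_i = expected steps to first reach B from state i.
Boundary: h_B = 0.
First-step equations for the other states:
  h_A = 1 + 1/9*h_A + 5/9*h_B + 1/3*h_C
  h_C = 1 + 2/9*h_A + 2/3*h_B + 1/9*h_C

Substituting h_B = 0 and rearranging gives the linear system (I - Q) h = 1:
  [8/9, -1/3] . (h_A, h_C) = 1
  [-2/9, 8/9] . (h_A, h_C) = 1

Solving yields:
  h_A = 99/58
  h_C = 45/29

Starting state is A, so the expected hitting time is h_A = 99/58.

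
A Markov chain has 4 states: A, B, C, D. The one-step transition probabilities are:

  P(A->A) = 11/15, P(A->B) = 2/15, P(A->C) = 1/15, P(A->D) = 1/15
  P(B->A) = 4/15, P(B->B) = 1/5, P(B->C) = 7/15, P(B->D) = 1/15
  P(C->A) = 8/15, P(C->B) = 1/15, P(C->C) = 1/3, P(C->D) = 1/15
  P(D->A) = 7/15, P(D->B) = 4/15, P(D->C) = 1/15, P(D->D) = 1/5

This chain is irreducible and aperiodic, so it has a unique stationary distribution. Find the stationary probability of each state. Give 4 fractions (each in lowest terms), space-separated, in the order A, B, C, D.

The stationary distribution satisfies pi = pi * P, i.e.:
  pi_A = 11/15*pi_A + 4/15*pi_B + 8/15*pi_C + 7/15*pi_D
  pi_B = 2/15*pi_A + 1/5*pi_B + 1/15*pi_C + 4/15*pi_D
  pi_C = 1/15*pi_A + 7/15*pi_B + 1/3*pi_C + 1/15*pi_D
  pi_D = 1/15*pi_A + 1/15*pi_B + 1/15*pi_C + 1/5*pi_D
with normalization: pi_A + pi_B + pi_C + pi_D = 1.

Using the first 3 balance equations plus normalization, the linear system A*pi = b is:
  [-4/15, 4/15, 8/15, 7/15] . pi = 0
  [2/15, -4/5, 1/15, 4/15] . pi = 0
  [1/15, 7/15, -2/3, 1/15] . pi = 0
  [1, 1, 1, 1] . pi = 1

Solving yields:
  pi_A = 255/416
  pi_B = 59/416
  pi_C = 35/208
  pi_D = 1/13

Verification (pi * P):
  255/416*11/15 + 59/416*4/15 + 35/208*8/15 + 1/13*7/15 = 255/416 = pi_A  (ok)
  255/416*2/15 + 59/416*1/5 + 35/208*1/15 + 1/13*4/15 = 59/416 = pi_B  (ok)
  255/416*1/15 + 59/416*7/15 + 35/208*1/3 + 1/13*1/15 = 35/208 = pi_C  (ok)
  255/416*1/15 + 59/416*1/15 + 35/208*1/15 + 1/13*1/5 = 1/13 = pi_D  (ok)

Answer: 255/416 59/416 35/208 1/13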